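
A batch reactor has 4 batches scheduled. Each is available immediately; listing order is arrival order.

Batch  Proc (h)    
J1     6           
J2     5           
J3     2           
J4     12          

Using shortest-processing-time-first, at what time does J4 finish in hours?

25

SPT (increasing processing time): J3 J2 J1 J4.
J3: 0→2
J2: 2→7
J1: 7→13
J4: 13→25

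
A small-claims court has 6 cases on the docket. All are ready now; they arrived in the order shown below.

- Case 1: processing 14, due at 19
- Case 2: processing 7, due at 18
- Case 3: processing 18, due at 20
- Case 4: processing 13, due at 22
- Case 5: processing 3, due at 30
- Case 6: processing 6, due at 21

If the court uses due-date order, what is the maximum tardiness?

36

EDD (increasing due date): Case 2 Case 1 Case 3 Case 6 Case 4 Case 5.
Case 2: 0→7, due 18, tardiness 0
Case 1: 7→21, due 19, tardiness 2
Case 3: 21→39, due 20, tardiness 19
Case 6: 39→45, due 21, tardiness 24
Case 4: 45→58, due 22, tardiness 36
Case 5: 58→61, due 30, tardiness 31
Maximum = 36.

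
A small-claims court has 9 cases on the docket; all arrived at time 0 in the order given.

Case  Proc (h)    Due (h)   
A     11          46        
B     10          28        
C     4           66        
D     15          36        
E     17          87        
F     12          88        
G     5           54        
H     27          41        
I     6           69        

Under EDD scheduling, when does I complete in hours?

EDD (increasing due date): B D H A G C I E F.
B: 0→10
D: 10→25
H: 25→52
A: 52→63
G: 63→68
C: 68→72
I: 72→78

78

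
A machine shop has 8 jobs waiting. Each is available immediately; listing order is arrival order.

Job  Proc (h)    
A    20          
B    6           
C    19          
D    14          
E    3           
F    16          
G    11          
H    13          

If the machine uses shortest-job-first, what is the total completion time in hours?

SPT (increasing processing time): E B G H D F C A.
E: 0→3
B: 3→9
G: 9→20
H: 20→33
D: 33→47
F: 47→63
C: 63→82
A: 82→102
Sum = 3+9+20+33+47+63+82+102 = 359.

359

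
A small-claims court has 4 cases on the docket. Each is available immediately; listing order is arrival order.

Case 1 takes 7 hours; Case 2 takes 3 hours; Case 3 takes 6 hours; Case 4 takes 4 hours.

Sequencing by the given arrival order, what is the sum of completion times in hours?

FIFO (arrival order): Case 1 Case 2 Case 3 Case 4.
Case 1: 0→7
Case 2: 7→10
Case 3: 10→16
Case 4: 16→20
Sum = 7+10+16+20 = 53.

53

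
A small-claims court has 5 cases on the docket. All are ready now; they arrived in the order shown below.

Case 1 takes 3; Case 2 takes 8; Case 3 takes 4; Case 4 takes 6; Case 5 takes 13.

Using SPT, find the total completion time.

78

SPT (increasing processing time): Case 1 Case 3 Case 4 Case 2 Case 5.
Case 1: 0→3
Case 3: 3→7
Case 4: 7→13
Case 2: 13→21
Case 5: 21→34
Sum = 3+7+13+21+34 = 78.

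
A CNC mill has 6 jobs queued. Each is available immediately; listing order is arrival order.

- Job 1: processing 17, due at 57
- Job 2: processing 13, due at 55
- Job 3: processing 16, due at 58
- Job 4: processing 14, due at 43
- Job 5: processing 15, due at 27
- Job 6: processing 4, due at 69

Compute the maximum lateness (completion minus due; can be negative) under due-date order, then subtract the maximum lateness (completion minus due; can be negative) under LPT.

EDD (increasing due date): Job 5 Job 4 Job 2 Job 1 Job 3 Job 6.
Job 5: 0→15, due 27, lateness -12
Job 4: 15→29, due 43, lateness -14
Job 2: 29→42, due 55, lateness -13
Job 1: 42→59, due 57, lateness 2
Job 3: 59→75, due 58, lateness 17
Job 6: 75→79, due 69, lateness 10
Maximum = 17.
LPT (decreasing processing time): Job 1 Job 3 Job 5 Job 4 Job 2 Job 6.
Job 1: 0→17, due 57, lateness -40
Job 3: 17→33, due 58, lateness -25
Job 5: 33→48, due 27, lateness 21
Job 4: 48→62, due 43, lateness 19
Job 2: 62→75, due 55, lateness 20
Job 6: 75→79, due 69, lateness 10
Maximum = 21.
Difference = 17 − 21 = -4.

-4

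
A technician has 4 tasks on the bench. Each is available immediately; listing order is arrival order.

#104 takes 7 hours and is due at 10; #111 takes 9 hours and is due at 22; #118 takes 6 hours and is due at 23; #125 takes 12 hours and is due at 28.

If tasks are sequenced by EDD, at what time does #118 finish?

EDD (increasing due date): #104 #111 #118 #125.
#104: 0→7
#111: 7→16
#118: 16→22

22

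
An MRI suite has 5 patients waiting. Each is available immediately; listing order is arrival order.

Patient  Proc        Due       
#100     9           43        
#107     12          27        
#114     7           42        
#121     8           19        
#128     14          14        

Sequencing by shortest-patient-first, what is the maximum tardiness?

SPT (increasing processing time): #114 #121 #100 #107 #128.
#114: 0→7, due 42, tardiness 0
#121: 7→15, due 19, tardiness 0
#100: 15→24, due 43, tardiness 0
#107: 24→36, due 27, tardiness 9
#128: 36→50, due 14, tardiness 36
Maximum = 36.

36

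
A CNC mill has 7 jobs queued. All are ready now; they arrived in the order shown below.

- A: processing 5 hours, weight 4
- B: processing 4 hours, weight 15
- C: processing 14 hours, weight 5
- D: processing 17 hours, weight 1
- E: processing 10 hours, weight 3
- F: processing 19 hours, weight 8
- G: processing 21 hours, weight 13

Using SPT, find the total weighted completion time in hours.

2090

SPT (increasing processing time): B A E C D F G.
B: finishes 4, weight 15, w·C = 60
A: finishes 9, weight 4, w·C = 36
E: finishes 19, weight 3, w·C = 57
C: finishes 33, weight 5, w·C = 165
D: finishes 50, weight 1, w·C = 50
F: finishes 69, weight 8, w·C = 552
G: finishes 90, weight 13, w·C = 1170
Sum = 60+36+57+165+50+552+1170 = 2090.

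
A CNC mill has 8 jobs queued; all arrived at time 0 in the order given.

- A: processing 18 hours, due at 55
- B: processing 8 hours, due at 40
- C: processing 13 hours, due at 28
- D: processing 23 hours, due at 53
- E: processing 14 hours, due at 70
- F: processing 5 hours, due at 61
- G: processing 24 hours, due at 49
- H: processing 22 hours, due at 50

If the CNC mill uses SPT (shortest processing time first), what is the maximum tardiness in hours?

SPT (increasing processing time): F B C E A H D G.
F: 0→5, due 61, tardiness 0
B: 5→13, due 40, tardiness 0
C: 13→26, due 28, tardiness 0
E: 26→40, due 70, tardiness 0
A: 40→58, due 55, tardiness 3
H: 58→80, due 50, tardiness 30
D: 80→103, due 53, tardiness 50
G: 103→127, due 49, tardiness 78
Maximum = 78.

78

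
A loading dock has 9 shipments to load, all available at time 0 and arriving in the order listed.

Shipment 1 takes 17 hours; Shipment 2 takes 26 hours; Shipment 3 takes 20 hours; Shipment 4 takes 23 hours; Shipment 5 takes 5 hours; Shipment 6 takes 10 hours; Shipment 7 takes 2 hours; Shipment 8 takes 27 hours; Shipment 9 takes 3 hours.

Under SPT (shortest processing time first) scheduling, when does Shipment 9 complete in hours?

SPT (increasing processing time): Shipment 7 Shipment 9 Shipment 5 Shipment 6 Shipment 1 Shipment 3 Shipment 4 Shipment 2 Shipment 8.
Shipment 7: 0→2
Shipment 9: 2→5

5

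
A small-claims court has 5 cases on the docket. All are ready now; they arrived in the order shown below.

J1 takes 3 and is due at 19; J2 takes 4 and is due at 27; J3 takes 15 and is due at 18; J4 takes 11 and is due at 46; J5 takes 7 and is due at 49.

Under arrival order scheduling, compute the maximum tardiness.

FIFO (arrival order): J1 J2 J3 J4 J5.
J1: 0→3, due 19, tardiness 0
J2: 3→7, due 27, tardiness 0
J3: 7→22, due 18, tardiness 4
J4: 22→33, due 46, tardiness 0
J5: 33→40, due 49, tardiness 0
Maximum = 4.

4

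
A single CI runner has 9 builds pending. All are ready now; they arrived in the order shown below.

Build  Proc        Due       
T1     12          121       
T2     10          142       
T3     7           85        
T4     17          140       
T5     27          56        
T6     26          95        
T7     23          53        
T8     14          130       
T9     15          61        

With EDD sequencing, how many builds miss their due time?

EDD (increasing due date): T7 T5 T9 T3 T6 T1 T8 T4 T2.
T7: 0→23, due 53, tardiness 0
T5: 23→50, due 56, tardiness 0
T9: 50→65, due 61, tardiness 4
T3: 65→72, due 85, tardiness 0
T6: 72→98, due 95, tardiness 3
T1: 98→110, due 121, tardiness 0
T8: 110→124, due 130, tardiness 0
T4: 124→141, due 140, tardiness 1
T2: 141→151, due 142, tardiness 9
Late builds: 4.

4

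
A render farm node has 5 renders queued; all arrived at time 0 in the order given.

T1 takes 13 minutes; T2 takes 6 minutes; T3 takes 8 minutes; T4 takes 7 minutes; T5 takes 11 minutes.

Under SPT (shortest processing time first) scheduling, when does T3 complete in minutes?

21

SPT (increasing processing time): T2 T4 T3 T5 T1.
T2: 0→6
T4: 6→13
T3: 13→21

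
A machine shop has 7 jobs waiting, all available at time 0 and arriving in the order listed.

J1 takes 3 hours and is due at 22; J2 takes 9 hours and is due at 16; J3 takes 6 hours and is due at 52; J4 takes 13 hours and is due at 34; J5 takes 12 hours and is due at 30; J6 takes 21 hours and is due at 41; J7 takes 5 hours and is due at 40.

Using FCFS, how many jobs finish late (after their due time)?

3

FIFO (arrival order): J1 J2 J3 J4 J5 J6 J7.
J1: 0→3, due 22, tardiness 0
J2: 3→12, due 16, tardiness 0
J3: 12→18, due 52, tardiness 0
J4: 18→31, due 34, tardiness 0
J5: 31→43, due 30, tardiness 13
J6: 43→64, due 41, tardiness 23
J7: 64→69, due 40, tardiness 29
Late jobs: 3.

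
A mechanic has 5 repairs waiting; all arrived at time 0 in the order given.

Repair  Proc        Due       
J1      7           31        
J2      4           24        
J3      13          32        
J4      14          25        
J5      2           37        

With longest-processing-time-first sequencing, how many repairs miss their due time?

LPT (decreasing processing time): J4 J3 J1 J2 J5.
J4: 0→14, due 25, tardiness 0
J3: 14→27, due 32, tardiness 0
J1: 27→34, due 31, tardiness 3
J2: 34→38, due 24, tardiness 14
J5: 38→40, due 37, tardiness 3
Late repairs: 3.

3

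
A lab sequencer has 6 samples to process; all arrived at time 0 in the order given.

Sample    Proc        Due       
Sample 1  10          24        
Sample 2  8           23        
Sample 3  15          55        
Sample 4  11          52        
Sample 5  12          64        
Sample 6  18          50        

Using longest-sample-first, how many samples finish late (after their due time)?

LPT (decreasing processing time): Sample 6 Sample 3 Sample 5 Sample 4 Sample 1 Sample 2.
Sample 6: 0→18, due 50, tardiness 0
Sample 3: 18→33, due 55, tardiness 0
Sample 5: 33→45, due 64, tardiness 0
Sample 4: 45→56, due 52, tardiness 4
Sample 1: 56→66, due 24, tardiness 42
Sample 2: 66→74, due 23, tardiness 51
Late samples: 3.

3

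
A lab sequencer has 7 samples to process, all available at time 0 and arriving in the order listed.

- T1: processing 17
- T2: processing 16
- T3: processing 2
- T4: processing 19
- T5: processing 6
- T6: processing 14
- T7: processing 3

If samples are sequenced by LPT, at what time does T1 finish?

LPT (decreasing processing time): T4 T1 T2 T6 T5 T7 T3.
T4: 0→19
T1: 19→36

36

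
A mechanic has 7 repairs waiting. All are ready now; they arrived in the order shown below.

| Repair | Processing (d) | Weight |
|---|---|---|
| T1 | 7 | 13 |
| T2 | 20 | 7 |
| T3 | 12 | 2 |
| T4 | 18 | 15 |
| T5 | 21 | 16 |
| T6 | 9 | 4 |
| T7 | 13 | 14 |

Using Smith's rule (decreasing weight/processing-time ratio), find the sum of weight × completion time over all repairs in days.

2973

WSPT (decreasing weight/processing-time ratio): T1 T7 T4 T5 T6 T2 T3.
T1: finishes 7, weight 13, w·C = 91
T7: finishes 20, weight 14, w·C = 280
T4: finishes 38, weight 15, w·C = 570
T5: finishes 59, weight 16, w·C = 944
T6: finishes 68, weight 4, w·C = 272
T2: finishes 88, weight 7, w·C = 616
T3: finishes 100, weight 2, w·C = 200
Sum = 91+280+570+944+272+616+200 = 2973.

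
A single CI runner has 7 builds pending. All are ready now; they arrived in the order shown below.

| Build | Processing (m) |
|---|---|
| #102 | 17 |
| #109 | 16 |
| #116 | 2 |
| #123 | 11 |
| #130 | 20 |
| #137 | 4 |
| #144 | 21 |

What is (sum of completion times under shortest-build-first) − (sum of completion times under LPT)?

SPT (increasing processing time): #116 #137 #123 #109 #102 #130 #144.
#116: 0→2
#137: 2→6
#123: 6→17
#109: 17→33
#102: 33→50
#130: 50→70
#144: 70→91
Sum = 2+6+17+33+50+70+91 = 269.
LPT (decreasing processing time): #144 #130 #102 #109 #123 #137 #116.
#144: 0→21
#130: 21→41
#102: 41→58
#109: 58→74
#123: 74→85
#137: 85→89
#116: 89→91
Sum = 21+41+58+74+85+89+91 = 459.
Difference = 269 − 459 = -190.

-190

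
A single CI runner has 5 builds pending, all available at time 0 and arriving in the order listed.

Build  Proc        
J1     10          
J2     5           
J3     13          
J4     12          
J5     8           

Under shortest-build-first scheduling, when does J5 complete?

SPT (increasing processing time): J2 J5 J1 J4 J3.
J2: 0→5
J5: 5→13

13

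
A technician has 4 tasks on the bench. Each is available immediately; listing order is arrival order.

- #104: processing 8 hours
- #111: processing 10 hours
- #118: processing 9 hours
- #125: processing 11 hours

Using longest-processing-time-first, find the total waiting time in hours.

62

LPT (decreasing processing time): #125 #111 #118 #104.
#125: waits 0, runs 0→11
#111: waits 11, runs 11→21
#118: waits 21, runs 21→30
#104: waits 30, runs 30→38
Sum = 0+11+21+30 = 62.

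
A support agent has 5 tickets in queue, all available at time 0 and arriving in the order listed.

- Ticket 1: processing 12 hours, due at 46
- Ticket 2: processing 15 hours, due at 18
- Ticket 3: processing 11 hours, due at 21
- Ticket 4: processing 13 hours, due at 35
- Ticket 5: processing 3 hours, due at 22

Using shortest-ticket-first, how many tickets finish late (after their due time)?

SPT (increasing processing time): Ticket 5 Ticket 3 Ticket 1 Ticket 4 Ticket 2.
Ticket 5: 0→3, due 22, tardiness 0
Ticket 3: 3→14, due 21, tardiness 0
Ticket 1: 14→26, due 46, tardiness 0
Ticket 4: 26→39, due 35, tardiness 4
Ticket 2: 39→54, due 18, tardiness 36
Late tickets: 2.

2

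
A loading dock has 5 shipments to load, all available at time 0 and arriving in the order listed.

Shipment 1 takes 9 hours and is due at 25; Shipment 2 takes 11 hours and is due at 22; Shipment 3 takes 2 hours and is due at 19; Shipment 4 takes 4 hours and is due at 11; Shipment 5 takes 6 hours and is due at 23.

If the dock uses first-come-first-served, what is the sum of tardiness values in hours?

27

FIFO (arrival order): Shipment 1 Shipment 2 Shipment 3 Shipment 4 Shipment 5.
Shipment 1: 0→9, due 25, tardiness 0
Shipment 2: 9→20, due 22, tardiness 0
Shipment 3: 20→22, due 19, tardiness 3
Shipment 4: 22→26, due 11, tardiness 15
Shipment 5: 26→32, due 23, tardiness 9
Sum = 0+0+3+15+9 = 27.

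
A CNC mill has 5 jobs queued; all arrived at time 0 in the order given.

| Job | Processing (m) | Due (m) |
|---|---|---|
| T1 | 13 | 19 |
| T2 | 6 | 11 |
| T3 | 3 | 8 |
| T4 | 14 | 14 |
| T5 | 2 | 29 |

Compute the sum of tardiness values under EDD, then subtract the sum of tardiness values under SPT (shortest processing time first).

EDD (increasing due date): T3 T2 T4 T1 T5.
T3: 0→3, due 8, tardiness 0
T2: 3→9, due 11, tardiness 0
T4: 9→23, due 14, tardiness 9
T1: 23→36, due 19, tardiness 17
T5: 36→38, due 29, tardiness 9
Sum = 0+0+9+17+9 = 35.
SPT (increasing processing time): T5 T3 T2 T1 T4.
T5: 0→2, due 29, tardiness 0
T3: 2→5, due 8, tardiness 0
T2: 5→11, due 11, tardiness 0
T1: 11→24, due 19, tardiness 5
T4: 24→38, due 14, tardiness 24
Sum = 0+0+0+5+24 = 29.
Difference = 35 − 29 = 6.

6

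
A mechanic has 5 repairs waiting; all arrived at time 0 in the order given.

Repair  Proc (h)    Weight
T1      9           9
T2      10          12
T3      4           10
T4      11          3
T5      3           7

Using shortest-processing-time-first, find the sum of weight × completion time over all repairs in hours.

SPT (increasing processing time): T5 T3 T1 T2 T4.
T5: finishes 3, weight 7, w·C = 21
T3: finishes 7, weight 10, w·C = 70
T1: finishes 16, weight 9, w·C = 144
T2: finishes 26, weight 12, w·C = 312
T4: finishes 37, weight 3, w·C = 111
Sum = 21+70+144+312+111 = 658.

658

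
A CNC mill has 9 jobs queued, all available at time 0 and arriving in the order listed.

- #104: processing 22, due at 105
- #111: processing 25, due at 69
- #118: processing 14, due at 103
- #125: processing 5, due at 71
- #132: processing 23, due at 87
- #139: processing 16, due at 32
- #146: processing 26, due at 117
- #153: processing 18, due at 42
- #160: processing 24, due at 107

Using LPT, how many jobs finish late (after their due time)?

LPT (decreasing processing time): #146 #111 #160 #132 #104 #153 #139 #118 #125.
#146: 0→26, due 117, tardiness 0
#111: 26→51, due 69, tardiness 0
#160: 51→75, due 107, tardiness 0
#132: 75→98, due 87, tardiness 11
#104: 98→120, due 105, tardiness 15
#153: 120→138, due 42, tardiness 96
#139: 138→154, due 32, tardiness 122
#118: 154→168, due 103, tardiness 65
#125: 168→173, due 71, tardiness 102
Late jobs: 6.

6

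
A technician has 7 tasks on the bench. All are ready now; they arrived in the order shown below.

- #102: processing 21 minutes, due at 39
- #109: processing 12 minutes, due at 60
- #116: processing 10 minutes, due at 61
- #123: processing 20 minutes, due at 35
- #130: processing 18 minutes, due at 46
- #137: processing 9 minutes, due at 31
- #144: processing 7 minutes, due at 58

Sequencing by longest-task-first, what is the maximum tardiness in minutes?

59

LPT (decreasing processing time): #102 #123 #130 #109 #116 #137 #144.
#102: 0→21, due 39, tardiness 0
#123: 21→41, due 35, tardiness 6
#130: 41→59, due 46, tardiness 13
#109: 59→71, due 60, tardiness 11
#116: 71→81, due 61, tardiness 20
#137: 81→90, due 31, tardiness 59
#144: 90→97, due 58, tardiness 39
Maximum = 59.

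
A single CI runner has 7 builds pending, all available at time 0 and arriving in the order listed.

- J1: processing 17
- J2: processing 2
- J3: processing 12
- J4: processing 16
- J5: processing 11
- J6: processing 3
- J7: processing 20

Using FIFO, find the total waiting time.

233

FIFO (arrival order): J1 J2 J3 J4 J5 J6 J7.
J1: waits 0, runs 0→17
J2: waits 17, runs 17→19
J3: waits 19, runs 19→31
J4: waits 31, runs 31→47
J5: waits 47, runs 47→58
J6: waits 58, runs 58→61
J7: waits 61, runs 61→81
Sum = 0+17+19+31+47+58+61 = 233.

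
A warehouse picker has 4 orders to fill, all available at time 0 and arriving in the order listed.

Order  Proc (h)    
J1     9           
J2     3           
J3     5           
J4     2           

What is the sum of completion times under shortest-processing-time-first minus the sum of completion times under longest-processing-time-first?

-23

SPT (increasing processing time): J4 J2 J3 J1.
J4: 0→2
J2: 2→5
J3: 5→10
J1: 10→19
Sum = 2+5+10+19 = 36.
LPT (decreasing processing time): J1 J3 J2 J4.
J1: 0→9
J3: 9→14
J2: 14→17
J4: 17→19
Sum = 9+14+17+19 = 59.
Difference = 36 − 59 = -23.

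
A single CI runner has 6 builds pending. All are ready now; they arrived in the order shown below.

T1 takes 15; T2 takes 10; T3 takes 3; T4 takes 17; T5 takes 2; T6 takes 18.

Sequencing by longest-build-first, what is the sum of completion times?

291

LPT (decreasing processing time): T6 T4 T1 T2 T3 T5.
T6: 0→18
T4: 18→35
T1: 35→50
T2: 50→60
T3: 60→63
T5: 63→65
Sum = 18+35+50+60+63+65 = 291.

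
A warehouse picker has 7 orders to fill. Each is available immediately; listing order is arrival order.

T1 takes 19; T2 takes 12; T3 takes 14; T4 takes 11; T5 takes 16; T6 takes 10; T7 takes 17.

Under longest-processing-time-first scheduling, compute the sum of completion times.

LPT (decreasing processing time): T1 T7 T5 T3 T2 T4 T6.
T1: 0→19
T7: 19→36
T5: 36→52
T3: 52→66
T2: 66→78
T4: 78→89
T6: 89→99
Sum = 19+36+52+66+78+89+99 = 439.

439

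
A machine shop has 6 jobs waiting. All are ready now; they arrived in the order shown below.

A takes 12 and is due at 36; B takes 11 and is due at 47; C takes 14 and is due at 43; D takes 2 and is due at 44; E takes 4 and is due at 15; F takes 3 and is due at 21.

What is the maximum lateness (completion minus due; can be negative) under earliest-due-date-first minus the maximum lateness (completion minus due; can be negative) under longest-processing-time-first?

-27

EDD (increasing due date): E F A C D B.
E: 0→4, due 15, lateness -11
F: 4→7, due 21, lateness -14
A: 7→19, due 36, lateness -17
C: 19→33, due 43, lateness -10
D: 33→35, due 44, lateness -9
B: 35→46, due 47, lateness -1
Maximum = -1.
LPT (decreasing processing time): C A B E F D.
C: 0→14, due 43, lateness -29
A: 14→26, due 36, lateness -10
B: 26→37, due 47, lateness -10
E: 37→41, due 15, lateness 26
F: 41→44, due 21, lateness 23
D: 44→46, due 44, lateness 2
Maximum = 26.
Difference = -1 − 26 = -27.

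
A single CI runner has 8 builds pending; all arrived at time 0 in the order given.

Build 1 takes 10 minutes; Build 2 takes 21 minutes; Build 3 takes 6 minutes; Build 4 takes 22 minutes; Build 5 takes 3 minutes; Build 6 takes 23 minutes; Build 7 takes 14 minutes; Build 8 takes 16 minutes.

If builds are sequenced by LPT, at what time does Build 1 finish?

LPT (decreasing processing time): Build 6 Build 4 Build 2 Build 8 Build 7 Build 1 Build 3 Build 5.
Build 6: 0→23
Build 4: 23→45
Build 2: 45→66
Build 8: 66→82
Build 7: 82→96
Build 1: 96→106

106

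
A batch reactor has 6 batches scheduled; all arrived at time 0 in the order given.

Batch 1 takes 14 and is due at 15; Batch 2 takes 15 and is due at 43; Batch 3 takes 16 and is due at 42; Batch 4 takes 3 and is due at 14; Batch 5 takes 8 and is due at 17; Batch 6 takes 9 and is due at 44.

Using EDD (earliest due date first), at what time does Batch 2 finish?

56

EDD (increasing due date): Batch 4 Batch 1 Batch 5 Batch 3 Batch 2 Batch 6.
Batch 4: 0→3
Batch 1: 3→17
Batch 5: 17→25
Batch 3: 25→41
Batch 2: 41→56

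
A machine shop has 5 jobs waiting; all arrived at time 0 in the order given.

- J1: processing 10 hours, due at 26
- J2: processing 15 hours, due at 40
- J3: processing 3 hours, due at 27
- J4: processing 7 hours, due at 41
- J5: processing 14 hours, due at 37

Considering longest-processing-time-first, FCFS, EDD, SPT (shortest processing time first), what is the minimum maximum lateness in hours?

LPT (decreasing processing time): J2 J5 J1 J4 J3.
J2: 0→15, due 40, lateness -25
J5: 15→29, due 37, lateness -8
J1: 29→39, due 26, lateness 13
J4: 39→46, due 41, lateness 5
J3: 46→49, due 27, lateness 22
Maximum = 22.
FIFO (arrival order): J1 J2 J3 J4 J5.
J1: 0→10, due 26, lateness -16
J2: 10→25, due 40, lateness -15
J3: 25→28, due 27, lateness 1
J4: 28→35, due 41, lateness -6
J5: 35→49, due 37, lateness 12
Maximum = 12.
EDD (increasing due date): J1 J3 J5 J2 J4.
J1: 0→10, due 26, lateness -16
J3: 10→13, due 27, lateness -14
J5: 13→27, due 37, lateness -10
J2: 27→42, due 40, lateness 2
J4: 42→49, due 41, lateness 8
Maximum = 8.
SPT (increasing processing time): J3 J4 J1 J5 J2.
J3: 0→3, due 27, lateness -24
J4: 3→10, due 41, lateness -31
J1: 10→20, due 26, lateness -6
J5: 20→34, due 37, lateness -3
J2: 34→49, due 40, lateness 9
Maximum = 9.
LPT 22, FIFO 12, EDD 8, SPT 9 → minimum 8.

8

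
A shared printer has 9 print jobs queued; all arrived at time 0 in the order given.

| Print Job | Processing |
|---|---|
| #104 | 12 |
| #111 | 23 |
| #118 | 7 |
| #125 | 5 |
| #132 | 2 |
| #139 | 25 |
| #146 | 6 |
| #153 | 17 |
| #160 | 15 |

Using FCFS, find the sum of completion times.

FIFO (arrival order): #104 #111 #118 #125 #132 #139 #146 #153 #160.
#104: 0→12
#111: 12→35
#118: 35→42
#125: 42→47
#132: 47→49
#139: 49→74
#146: 74→80
#153: 80→97
#160: 97→112
Sum = 12+35+42+47+49+74+80+97+112 = 548.

548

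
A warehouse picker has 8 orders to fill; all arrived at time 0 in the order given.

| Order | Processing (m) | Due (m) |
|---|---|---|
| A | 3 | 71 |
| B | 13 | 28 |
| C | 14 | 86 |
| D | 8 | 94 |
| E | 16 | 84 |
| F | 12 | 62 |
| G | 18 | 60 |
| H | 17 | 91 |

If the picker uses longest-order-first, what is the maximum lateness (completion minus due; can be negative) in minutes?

LPT (decreasing processing time): G H E C B F D A.
G: 0→18, due 60, lateness -42
H: 18→35, due 91, lateness -56
E: 35→51, due 84, lateness -33
C: 51→65, due 86, lateness -21
B: 65→78, due 28, lateness 50
F: 78→90, due 62, lateness 28
D: 90→98, due 94, lateness 4
A: 98→101, due 71, lateness 30
Maximum = 50.

50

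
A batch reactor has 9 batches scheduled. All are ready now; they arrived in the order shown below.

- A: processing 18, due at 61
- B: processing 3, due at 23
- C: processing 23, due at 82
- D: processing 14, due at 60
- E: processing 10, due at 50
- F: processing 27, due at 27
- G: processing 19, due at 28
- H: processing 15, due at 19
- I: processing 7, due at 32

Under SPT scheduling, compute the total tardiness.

SPT (increasing processing time): B I E D H A G C F.
B: 0→3, due 23, tardiness 0
I: 3→10, due 32, tardiness 0
E: 10→20, due 50, tardiness 0
D: 20→34, due 60, tardiness 0
H: 34→49, due 19, tardiness 30
A: 49→67, due 61, tardiness 6
G: 67→86, due 28, tardiness 58
C: 86→109, due 82, tardiness 27
F: 109→136, due 27, tardiness 109
Sum = 0+0+0+0+30+6+58+27+109 = 230.

230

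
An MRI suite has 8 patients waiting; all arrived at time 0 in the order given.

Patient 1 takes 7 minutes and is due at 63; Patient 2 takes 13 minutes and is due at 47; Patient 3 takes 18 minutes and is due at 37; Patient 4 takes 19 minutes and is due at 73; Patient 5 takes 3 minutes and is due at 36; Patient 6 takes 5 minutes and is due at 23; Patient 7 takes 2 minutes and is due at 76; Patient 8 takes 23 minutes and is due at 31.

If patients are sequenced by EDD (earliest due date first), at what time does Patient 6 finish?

5

EDD (increasing due date): Patient 6 Patient 8 Patient 5 Patient 3 Patient 2 Patient 1 Patient 4 Patient 7.
Patient 6: 0→5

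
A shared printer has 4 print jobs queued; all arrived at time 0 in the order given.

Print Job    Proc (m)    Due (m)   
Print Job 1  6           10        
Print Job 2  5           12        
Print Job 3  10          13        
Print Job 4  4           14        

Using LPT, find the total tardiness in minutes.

26

LPT (decreasing processing time): Print Job 3 Print Job 1 Print Job 2 Print Job 4.
Print Job 3: 0→10, due 13, tardiness 0
Print Job 1: 10→16, due 10, tardiness 6
Print Job 2: 16→21, due 12, tardiness 9
Print Job 4: 21→25, due 14, tardiness 11
Sum = 0+6+9+11 = 26.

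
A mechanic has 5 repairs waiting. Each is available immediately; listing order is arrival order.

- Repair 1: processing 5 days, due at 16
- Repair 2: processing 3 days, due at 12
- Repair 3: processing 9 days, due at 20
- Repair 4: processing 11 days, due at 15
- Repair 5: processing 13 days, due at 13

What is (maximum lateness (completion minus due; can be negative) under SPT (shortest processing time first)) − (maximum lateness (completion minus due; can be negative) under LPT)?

-1

SPT (increasing processing time): Repair 2 Repair 1 Repair 3 Repair 4 Repair 5.
Repair 2: 0→3, due 12, lateness -9
Repair 1: 3→8, due 16, lateness -8
Repair 3: 8→17, due 20, lateness -3
Repair 4: 17→28, due 15, lateness 13
Repair 5: 28→41, due 13, lateness 28
Maximum = 28.
LPT (decreasing processing time): Repair 5 Repair 4 Repair 3 Repair 1 Repair 2.
Repair 5: 0→13, due 13, lateness 0
Repair 4: 13→24, due 15, lateness 9
Repair 3: 24→33, due 20, lateness 13
Repair 1: 33→38, due 16, lateness 22
Repair 2: 38→41, due 12, lateness 29
Maximum = 29.
Difference = 28 − 29 = -1.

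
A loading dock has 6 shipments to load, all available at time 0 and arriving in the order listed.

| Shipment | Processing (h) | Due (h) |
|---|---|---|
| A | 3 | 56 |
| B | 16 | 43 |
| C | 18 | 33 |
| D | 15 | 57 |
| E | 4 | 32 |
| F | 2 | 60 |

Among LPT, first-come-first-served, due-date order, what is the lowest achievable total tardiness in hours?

LPT (decreasing processing time): C B D E A F.
C: 0→18, due 33, tardiness 0
B: 18→34, due 43, tardiness 0
D: 34→49, due 57, tardiness 0
E: 49→53, due 32, tardiness 21
A: 53→56, due 56, tardiness 0
F: 56→58, due 60, tardiness 0
Sum = 0+0+0+21+0+0 = 21.
FIFO (arrival order): A B C D E F.
A: 0→3, due 56, tardiness 0
B: 3→19, due 43, tardiness 0
C: 19→37, due 33, tardiness 4
D: 37→52, due 57, tardiness 0
E: 52→56, due 32, tardiness 24
F: 56→58, due 60, tardiness 0
Sum = 0+0+4+0+24+0 = 28.
EDD (increasing due date): E C B A D F.
E: 0→4, due 32, tardiness 0
C: 4→22, due 33, tardiness 0
B: 22→38, due 43, tardiness 0
A: 38→41, due 56, tardiness 0
D: 41→56, due 57, tardiness 0
F: 56→58, due 60, tardiness 0
Sum = 0+0+0+0+0+0 = 0.
LPT 21, FIFO 28, EDD 0 → minimum 0.

0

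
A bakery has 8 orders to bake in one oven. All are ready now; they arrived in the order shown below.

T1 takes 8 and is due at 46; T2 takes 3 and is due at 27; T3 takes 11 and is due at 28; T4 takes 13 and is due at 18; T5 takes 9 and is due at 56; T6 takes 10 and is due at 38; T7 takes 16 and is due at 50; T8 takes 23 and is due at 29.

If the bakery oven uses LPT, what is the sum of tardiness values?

240

LPT (decreasing processing time): T8 T7 T4 T3 T6 T5 T1 T2.
T8: 0→23, due 29, tardiness 0
T7: 23→39, due 50, tardiness 0
T4: 39→52, due 18, tardiness 34
T3: 52→63, due 28, tardiness 35
T6: 63→73, due 38, tardiness 35
T5: 73→82, due 56, tardiness 26
T1: 82→90, due 46, tardiness 44
T2: 90→93, due 27, tardiness 66
Sum = 0+0+34+35+35+26+44+66 = 240.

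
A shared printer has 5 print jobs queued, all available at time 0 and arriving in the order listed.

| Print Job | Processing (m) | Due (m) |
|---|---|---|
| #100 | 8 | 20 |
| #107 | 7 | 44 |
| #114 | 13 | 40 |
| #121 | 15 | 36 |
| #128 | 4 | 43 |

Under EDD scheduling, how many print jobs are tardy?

EDD (increasing due date): #100 #121 #114 #128 #107.
#100: 0→8, due 20, tardiness 0
#121: 8→23, due 36, tardiness 0
#114: 23→36, due 40, tardiness 0
#128: 36→40, due 43, tardiness 0
#107: 40→47, due 44, tardiness 3
Late print jobs: 1.

1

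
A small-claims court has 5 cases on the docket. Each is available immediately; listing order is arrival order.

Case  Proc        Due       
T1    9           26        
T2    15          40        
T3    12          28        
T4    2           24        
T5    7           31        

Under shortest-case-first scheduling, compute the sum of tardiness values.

SPT (increasing processing time): T4 T5 T1 T3 T2.
T4: 0→2, due 24, tardiness 0
T5: 2→9, due 31, tardiness 0
T1: 9→18, due 26, tardiness 0
T3: 18→30, due 28, tardiness 2
T2: 30→45, due 40, tardiness 5
Sum = 0+0+0+2+5 = 7.

7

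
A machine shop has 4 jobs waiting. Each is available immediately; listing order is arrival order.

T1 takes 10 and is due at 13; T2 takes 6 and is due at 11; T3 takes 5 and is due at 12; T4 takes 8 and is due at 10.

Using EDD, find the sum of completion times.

70

EDD (increasing due date): T4 T2 T3 T1.
T4: 0→8
T2: 8→14
T3: 14→19
T1: 19→29
Sum = 8+14+19+29 = 70.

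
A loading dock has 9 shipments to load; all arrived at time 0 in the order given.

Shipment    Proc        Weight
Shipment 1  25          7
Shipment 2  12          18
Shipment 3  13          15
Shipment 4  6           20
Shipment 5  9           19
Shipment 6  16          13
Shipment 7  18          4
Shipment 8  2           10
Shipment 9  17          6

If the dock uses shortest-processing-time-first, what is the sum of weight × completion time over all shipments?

4057

SPT (increasing processing time): Shipment 8 Shipment 4 Shipment 5 Shipment 2 Shipment 3 Shipment 6 Shipment 9 Shipment 7 Shipment 1.
Shipment 8: finishes 2, weight 10, w·C = 20
Shipment 4: finishes 8, weight 20, w·C = 160
Shipment 5: finishes 17, weight 19, w·C = 323
Shipment 2: finishes 29, weight 18, w·C = 522
Shipment 3: finishes 42, weight 15, w·C = 630
Shipment 6: finishes 58, weight 13, w·C = 754
Shipment 9: finishes 75, weight 6, w·C = 450
Shipment 7: finishes 93, weight 4, w·C = 372
Shipment 1: finishes 118, weight 7, w·C = 826
Sum = 20+160+323+522+630+754+450+372+826 = 4057.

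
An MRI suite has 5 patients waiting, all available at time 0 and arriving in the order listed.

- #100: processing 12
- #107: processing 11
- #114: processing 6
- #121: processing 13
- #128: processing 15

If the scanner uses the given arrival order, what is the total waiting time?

106

FIFO (arrival order): #100 #107 #114 #121 #128.
#100: waits 0, runs 0→12
#107: waits 12, runs 12→23
#114: waits 23, runs 23→29
#121: waits 29, runs 29→42
#128: waits 42, runs 42→57
Sum = 0+12+23+29+42 = 106.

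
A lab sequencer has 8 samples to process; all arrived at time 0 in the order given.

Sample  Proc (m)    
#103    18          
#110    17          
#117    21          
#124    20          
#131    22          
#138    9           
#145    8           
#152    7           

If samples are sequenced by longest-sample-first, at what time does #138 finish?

LPT (decreasing processing time): #131 #117 #124 #103 #110 #138 #145 #152.
#131: 0→22
#117: 22→43
#124: 43→63
#103: 63→81
#110: 81→98
#138: 98→107

107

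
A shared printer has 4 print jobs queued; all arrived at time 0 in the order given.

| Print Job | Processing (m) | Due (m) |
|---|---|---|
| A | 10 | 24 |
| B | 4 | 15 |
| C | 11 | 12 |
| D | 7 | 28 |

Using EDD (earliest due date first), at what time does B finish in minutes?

EDD (increasing due date): C B A D.
C: 0→11
B: 11→15

15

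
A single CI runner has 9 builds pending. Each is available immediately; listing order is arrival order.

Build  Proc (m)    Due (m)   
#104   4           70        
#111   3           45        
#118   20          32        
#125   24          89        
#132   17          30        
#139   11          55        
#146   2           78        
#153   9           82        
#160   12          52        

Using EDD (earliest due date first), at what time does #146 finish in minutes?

EDD (increasing due date): #132 #118 #111 #160 #139 #104 #146 #153 #125.
#132: 0→17
#118: 17→37
#111: 37→40
#160: 40→52
#139: 52→63
#104: 63→67
#146: 67→69

69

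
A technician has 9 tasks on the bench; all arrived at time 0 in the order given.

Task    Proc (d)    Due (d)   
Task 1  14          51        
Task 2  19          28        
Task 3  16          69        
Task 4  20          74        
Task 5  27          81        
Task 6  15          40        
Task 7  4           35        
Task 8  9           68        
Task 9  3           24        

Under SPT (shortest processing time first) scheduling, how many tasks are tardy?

4

SPT (increasing processing time): Task 9 Task 7 Task 8 Task 1 Task 6 Task 3 Task 2 Task 4 Task 5.
Task 9: 0→3, due 24, tardiness 0
Task 7: 3→7, due 35, tardiness 0
Task 8: 7→16, due 68, tardiness 0
Task 1: 16→30, due 51, tardiness 0
Task 6: 30→45, due 40, tardiness 5
Task 3: 45→61, due 69, tardiness 0
Task 2: 61→80, due 28, tardiness 52
Task 4: 80→100, due 74, tardiness 26
Task 5: 100→127, due 81, tardiness 46
Late tasks: 4.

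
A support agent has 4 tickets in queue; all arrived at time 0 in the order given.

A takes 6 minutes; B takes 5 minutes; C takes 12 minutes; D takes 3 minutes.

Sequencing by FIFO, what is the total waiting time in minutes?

40

FIFO (arrival order): A B C D.
A: waits 0, runs 0→6
B: waits 6, runs 6→11
C: waits 11, runs 11→23
D: waits 23, runs 23→26
Sum = 0+6+11+23 = 40.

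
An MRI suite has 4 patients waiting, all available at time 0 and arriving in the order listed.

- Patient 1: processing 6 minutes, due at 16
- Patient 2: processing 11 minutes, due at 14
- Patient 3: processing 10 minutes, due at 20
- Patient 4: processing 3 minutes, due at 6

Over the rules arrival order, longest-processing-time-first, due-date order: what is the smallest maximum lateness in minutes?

10

FIFO (arrival order): Patient 1 Patient 2 Patient 3 Patient 4.
Patient 1: 0→6, due 16, lateness -10
Patient 2: 6→17, due 14, lateness 3
Patient 3: 17→27, due 20, lateness 7
Patient 4: 27→30, due 6, lateness 24
Maximum = 24.
LPT (decreasing processing time): Patient 2 Patient 3 Patient 1 Patient 4.
Patient 2: 0→11, due 14, lateness -3
Patient 3: 11→21, due 20, lateness 1
Patient 1: 21→27, due 16, lateness 11
Patient 4: 27→30, due 6, lateness 24
Maximum = 24.
EDD (increasing due date): Patient 4 Patient 2 Patient 1 Patient 3.
Patient 4: 0→3, due 6, lateness -3
Patient 2: 3→14, due 14, lateness 0
Patient 1: 14→20, due 16, lateness 4
Patient 3: 20→30, due 20, lateness 10
Maximum = 10.
FIFO 24, LPT 24, EDD 10 → minimum 10.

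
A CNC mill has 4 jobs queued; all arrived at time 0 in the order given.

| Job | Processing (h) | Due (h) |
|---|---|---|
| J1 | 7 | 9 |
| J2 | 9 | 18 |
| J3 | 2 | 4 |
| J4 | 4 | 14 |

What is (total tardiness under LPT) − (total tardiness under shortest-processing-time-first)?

LPT (decreasing processing time): J2 J1 J4 J3.
J2: 0→9, due 18, tardiness 0
J1: 9→16, due 9, tardiness 7
J4: 16→20, due 14, tardiness 6
J3: 20→22, due 4, tardiness 18
Sum = 0+7+6+18 = 31.
SPT (increasing processing time): J3 J4 J1 J2.
J3: 0→2, due 4, tardiness 0
J4: 2→6, due 14, tardiness 0
J1: 6→13, due 9, tardiness 4
J2: 13→22, due 18, tardiness 4
Sum = 0+0+4+4 = 8.
Difference = 31 − 8 = 23.

23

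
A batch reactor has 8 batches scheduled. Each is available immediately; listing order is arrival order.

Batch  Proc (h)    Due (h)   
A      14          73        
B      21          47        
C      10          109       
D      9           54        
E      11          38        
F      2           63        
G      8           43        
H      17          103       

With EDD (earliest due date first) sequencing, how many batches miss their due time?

0

EDD (increasing due date): E G B D F A H C.
E: 0→11, due 38, tardiness 0
G: 11→19, due 43, tardiness 0
B: 19→40, due 47, tardiness 0
D: 40→49, due 54, tardiness 0
F: 49→51, due 63, tardiness 0
A: 51→65, due 73, tardiness 0
H: 65→82, due 103, tardiness 0
C: 82→92, due 109, tardiness 0
Late batches: 0.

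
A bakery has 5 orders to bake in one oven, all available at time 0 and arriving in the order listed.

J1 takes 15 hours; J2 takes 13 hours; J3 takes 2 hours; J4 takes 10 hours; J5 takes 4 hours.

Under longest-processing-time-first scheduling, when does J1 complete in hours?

LPT (decreasing processing time): J1 J2 J4 J5 J3.
J1: 0→15

15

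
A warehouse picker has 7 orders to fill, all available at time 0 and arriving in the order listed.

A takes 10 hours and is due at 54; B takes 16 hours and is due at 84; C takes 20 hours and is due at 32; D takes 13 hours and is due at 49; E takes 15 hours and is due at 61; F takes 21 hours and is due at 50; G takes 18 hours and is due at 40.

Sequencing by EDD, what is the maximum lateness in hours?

EDD (increasing due date): C G D F A E B.
C: 0→20, due 32, lateness -12
G: 20→38, due 40, lateness -2
D: 38→51, due 49, lateness 2
F: 51→72, due 50, lateness 22
A: 72→82, due 54, lateness 28
E: 82→97, due 61, lateness 36
B: 97→113, due 84, lateness 29
Maximum = 36.

36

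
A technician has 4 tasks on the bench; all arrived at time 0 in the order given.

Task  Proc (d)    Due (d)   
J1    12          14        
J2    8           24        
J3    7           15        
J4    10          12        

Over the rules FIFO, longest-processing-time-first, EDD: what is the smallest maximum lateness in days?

FIFO (arrival order): J1 J2 J3 J4.
J1: 0→12, due 14, lateness -2
J2: 12→20, due 24, lateness -4
J3: 20→27, due 15, lateness 12
J4: 27→37, due 12, lateness 25
Maximum = 25.
LPT (decreasing processing time): J1 J4 J2 J3.
J1: 0→12, due 14, lateness -2
J4: 12→22, due 12, lateness 10
J2: 22→30, due 24, lateness 6
J3: 30→37, due 15, lateness 22
Maximum = 22.
EDD (increasing due date): J4 J1 J3 J2.
J4: 0→10, due 12, lateness -2
J1: 10→22, due 14, lateness 8
J3: 22→29, due 15, lateness 14
J2: 29→37, due 24, lateness 13
Maximum = 14.
FIFO 25, LPT 22, EDD 14 → minimum 14.

14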